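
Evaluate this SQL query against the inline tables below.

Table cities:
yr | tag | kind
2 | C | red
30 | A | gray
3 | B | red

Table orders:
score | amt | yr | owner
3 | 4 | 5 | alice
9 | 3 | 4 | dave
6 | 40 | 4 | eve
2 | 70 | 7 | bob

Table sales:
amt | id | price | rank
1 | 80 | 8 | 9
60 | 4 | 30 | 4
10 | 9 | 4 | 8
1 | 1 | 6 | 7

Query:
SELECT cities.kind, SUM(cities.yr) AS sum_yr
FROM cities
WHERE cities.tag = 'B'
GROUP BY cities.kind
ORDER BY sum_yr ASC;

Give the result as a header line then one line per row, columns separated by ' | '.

== RESULT ==
cities.kind | sum_yr
red | 3

Derivation:
After WHERE (1 rows):
cities.yr | cities.tag | cities.kind
3 | B | red
After GROUP BY (1 rows):
cities.kind | sum_yr
red | 3
After ORDER BY (1 rows):
cities.kind | sum_yr
red | 3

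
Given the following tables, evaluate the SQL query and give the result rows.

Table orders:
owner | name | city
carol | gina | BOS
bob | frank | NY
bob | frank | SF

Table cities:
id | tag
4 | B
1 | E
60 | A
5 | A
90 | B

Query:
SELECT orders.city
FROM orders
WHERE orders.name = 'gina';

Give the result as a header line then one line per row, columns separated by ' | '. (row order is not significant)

== RESULT ==
orders.city
BOS

Derivation:
After WHERE (1 rows):
orders.owner | orders.name | orders.city
carol | gina | BOS
After SELECT (1 rows):
orders.city
BOS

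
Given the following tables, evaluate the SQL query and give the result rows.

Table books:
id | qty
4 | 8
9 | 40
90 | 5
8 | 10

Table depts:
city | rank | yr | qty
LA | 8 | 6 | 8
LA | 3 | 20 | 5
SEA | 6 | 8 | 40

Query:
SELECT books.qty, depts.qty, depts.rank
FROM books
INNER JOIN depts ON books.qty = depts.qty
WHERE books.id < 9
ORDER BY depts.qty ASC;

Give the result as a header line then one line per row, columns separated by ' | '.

== RESULT ==
books.qty | depts.qty | depts.rank
8 | 8 | 8

Derivation:
After JOIN depts (3 rows):
books.id | books.qty | depts.city | depts.rank | depts.yr | depts.qty
4 | 8 | LA | 8 | 6 | 8
9 | 40 | SEA | 6 | 8 | 40
90 | 5 | LA | 3 | 20 | 5
After WHERE (1 rows):
books.id | books.qty | depts.city | depts.rank | depts.yr | depts.qty
4 | 8 | LA | 8 | 6 | 8
After SELECT (1 rows):
books.qty | depts.qty | depts.rank
8 | 8 | 8
After ORDER BY (1 rows):
books.qty | depts.qty | depts.rank
8 | 8 | 8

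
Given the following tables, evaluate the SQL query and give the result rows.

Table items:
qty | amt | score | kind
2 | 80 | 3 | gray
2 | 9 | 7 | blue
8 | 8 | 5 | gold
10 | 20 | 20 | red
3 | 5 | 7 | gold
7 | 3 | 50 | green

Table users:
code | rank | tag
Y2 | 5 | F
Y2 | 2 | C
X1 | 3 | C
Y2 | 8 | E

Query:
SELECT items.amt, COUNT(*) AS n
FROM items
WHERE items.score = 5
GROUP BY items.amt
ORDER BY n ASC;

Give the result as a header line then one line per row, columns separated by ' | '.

After WHERE (1 rows):
items.qty | items.amt | items.score | items.kind
8 | 8 | 5 | gold
After GROUP BY (1 rows):
items.amt | n
8 | 1
After ORDER BY (1 rows):
items.amt | n
8 | 1

== RESULT ==
items.amt | n
8 | 1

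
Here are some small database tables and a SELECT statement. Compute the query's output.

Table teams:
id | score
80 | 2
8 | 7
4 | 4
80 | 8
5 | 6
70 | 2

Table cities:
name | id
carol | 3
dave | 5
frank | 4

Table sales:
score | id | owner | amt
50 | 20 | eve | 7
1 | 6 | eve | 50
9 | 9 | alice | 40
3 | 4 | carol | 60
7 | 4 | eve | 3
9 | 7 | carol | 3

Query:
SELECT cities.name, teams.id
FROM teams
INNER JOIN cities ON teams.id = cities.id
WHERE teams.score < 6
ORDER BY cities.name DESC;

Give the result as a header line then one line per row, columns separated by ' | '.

After JOIN cities (2 rows):
teams.id | teams.score | cities.name | cities.id
4 | 4 | frank | 4
5 | 6 | dave | 5
After WHERE (1 rows):
teams.id | teams.score | cities.name | cities.id
4 | 4 | frank | 4
After SELECT (1 rows):
cities.name | teams.id
frank | 4
After ORDER BY (1 rows):
cities.name | teams.id
frank | 4

== RESULT ==
cities.name | teams.id
frank | 4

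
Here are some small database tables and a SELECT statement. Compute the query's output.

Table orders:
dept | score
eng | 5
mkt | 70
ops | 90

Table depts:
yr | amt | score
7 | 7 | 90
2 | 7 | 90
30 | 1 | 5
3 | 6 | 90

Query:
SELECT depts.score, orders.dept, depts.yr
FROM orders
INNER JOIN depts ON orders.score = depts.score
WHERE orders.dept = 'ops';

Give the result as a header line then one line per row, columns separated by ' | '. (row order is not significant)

After JOIN depts (4 rows):
orders.dept | orders.score | depts.yr | depts.amt | depts.score
eng | 5 | 30 | 1 | 5
ops | 90 | 7 | 7 | 90
ops | 90 | 2 | 7 | 90
ops | 90 | 3 | 6 | 90
After WHERE (3 rows):
orders.dept | orders.score | depts.yr | depts.amt | depts.score
ops | 90 | 7 | 7 | 90
ops | 90 | 2 | 7 | 90
ops | 90 | 3 | 6 | 90
After SELECT (3 rows):
depts.score | orders.dept | depts.yr
90 | ops | 7
90 | ops | 2
90 | ops | 3

== RESULT ==
depts.score | orders.dept | depts.yr
90 | ops | 7
90 | ops | 2
90 | ops | 3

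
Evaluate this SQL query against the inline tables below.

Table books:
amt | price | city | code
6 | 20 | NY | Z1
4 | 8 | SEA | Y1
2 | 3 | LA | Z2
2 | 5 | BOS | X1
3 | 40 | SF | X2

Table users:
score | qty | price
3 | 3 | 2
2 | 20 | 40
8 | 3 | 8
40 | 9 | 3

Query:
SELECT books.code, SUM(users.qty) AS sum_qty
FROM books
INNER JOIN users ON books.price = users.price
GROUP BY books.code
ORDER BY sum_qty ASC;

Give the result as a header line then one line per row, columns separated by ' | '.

After JOIN users (3 rows):
books.amt | books.price | books.city | books.code | users.score | users.qty | users.price
4 | 8 | SEA | Y1 | 8 | 3 | 8
2 | 3 | LA | Z2 | 40 | 9 | 3
3 | 40 | SF | X2 | 2 | 20 | 40
After GROUP BY (3 rows):
books.code | sum_qty
Y1 | 3
Z2 | 9
X2 | 20
After ORDER BY (3 rows):
books.code | sum_qty
Y1 | 3
Z2 | 9
X2 | 20

== RESULT ==
books.code | sum_qty
Y1 | 3
Z2 | 9
X2 | 20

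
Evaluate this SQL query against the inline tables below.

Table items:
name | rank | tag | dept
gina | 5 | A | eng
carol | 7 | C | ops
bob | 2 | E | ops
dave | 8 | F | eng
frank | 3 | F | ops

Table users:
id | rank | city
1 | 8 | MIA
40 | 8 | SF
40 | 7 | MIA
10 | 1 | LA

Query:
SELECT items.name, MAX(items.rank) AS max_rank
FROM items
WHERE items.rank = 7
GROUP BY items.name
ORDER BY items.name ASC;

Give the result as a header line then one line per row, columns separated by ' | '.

== RESULT ==
items.name | max_rank
carol | 7

Derivation:
After WHERE (1 rows):
items.name | items.rank | items.tag | items.dept
carol | 7 | C | ops
After GROUP BY (1 rows):
items.name | max_rank
carol | 7
After ORDER BY (1 rows):
items.name | max_rank
carol | 7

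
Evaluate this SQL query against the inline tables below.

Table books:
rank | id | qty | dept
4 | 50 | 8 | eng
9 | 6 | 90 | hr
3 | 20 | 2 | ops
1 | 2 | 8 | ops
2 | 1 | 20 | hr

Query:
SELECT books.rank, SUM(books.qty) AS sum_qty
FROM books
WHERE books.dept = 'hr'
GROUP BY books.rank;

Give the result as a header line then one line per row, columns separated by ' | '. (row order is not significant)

== RESULT ==
books.rank | sum_qty
9 | 90
2 | 20

Derivation:
After WHERE (2 rows):
books.rank | books.id | books.qty | books.dept
9 | 6 | 90 | hr
2 | 1 | 20 | hr
After GROUP BY (2 rows):
books.rank | sum_qty
9 | 90
2 | 20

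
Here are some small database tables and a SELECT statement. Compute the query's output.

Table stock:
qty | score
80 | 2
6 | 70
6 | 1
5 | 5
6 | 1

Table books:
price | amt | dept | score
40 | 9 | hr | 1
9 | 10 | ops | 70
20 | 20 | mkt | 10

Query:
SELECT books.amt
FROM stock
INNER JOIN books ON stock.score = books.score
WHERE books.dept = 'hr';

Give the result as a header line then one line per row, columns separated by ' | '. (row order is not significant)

== RESULT ==
books.amt
9
9

Derivation:
After JOIN books (3 rows):
stock.qty | stock.score | books.price | books.amt | books.dept | books.score
6 | 70 | 9 | 10 | ops | 70
6 | 1 | 40 | 9 | hr | 1
6 | 1 | 40 | 9 | hr | 1
After WHERE (2 rows):
stock.qty | stock.score | books.price | books.amt | books.dept | books.score
6 | 1 | 40 | 9 | hr | 1
6 | 1 | 40 | 9 | hr | 1
After SELECT (2 rows):
books.amt
9
9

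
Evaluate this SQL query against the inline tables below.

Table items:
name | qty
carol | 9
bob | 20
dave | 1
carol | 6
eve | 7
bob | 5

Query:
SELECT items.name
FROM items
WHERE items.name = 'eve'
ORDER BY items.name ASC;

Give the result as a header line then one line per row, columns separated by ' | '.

After WHERE (1 rows):
items.name | items.qty
eve | 7
After SELECT (1 rows):
items.name
eve
After ORDER BY (1 rows):
items.name
eve

== RESULT ==
items.name
eve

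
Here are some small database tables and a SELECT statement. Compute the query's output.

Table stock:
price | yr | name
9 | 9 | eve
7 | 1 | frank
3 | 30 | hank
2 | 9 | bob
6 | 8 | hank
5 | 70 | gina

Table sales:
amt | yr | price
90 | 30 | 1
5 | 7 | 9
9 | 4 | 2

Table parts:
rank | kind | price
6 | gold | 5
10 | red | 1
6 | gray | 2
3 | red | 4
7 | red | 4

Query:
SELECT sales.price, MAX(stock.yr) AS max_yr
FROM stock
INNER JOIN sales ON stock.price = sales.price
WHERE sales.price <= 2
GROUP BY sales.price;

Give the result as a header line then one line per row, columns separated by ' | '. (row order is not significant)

After JOIN sales (2 rows):
stock.price | stock.yr | stock.name | sales.amt | sales.yr | sales.price
9 | 9 | eve | 5 | 7 | 9
2 | 9 | bob | 9 | 4 | 2
After WHERE (1 rows):
stock.price | stock.yr | stock.name | sales.amt | sales.yr | sales.price
2 | 9 | bob | 9 | 4 | 2
After GROUP BY (1 rows):
sales.price | max_yr
2 | 9

== RESULT ==
sales.price | max_yr
2 | 9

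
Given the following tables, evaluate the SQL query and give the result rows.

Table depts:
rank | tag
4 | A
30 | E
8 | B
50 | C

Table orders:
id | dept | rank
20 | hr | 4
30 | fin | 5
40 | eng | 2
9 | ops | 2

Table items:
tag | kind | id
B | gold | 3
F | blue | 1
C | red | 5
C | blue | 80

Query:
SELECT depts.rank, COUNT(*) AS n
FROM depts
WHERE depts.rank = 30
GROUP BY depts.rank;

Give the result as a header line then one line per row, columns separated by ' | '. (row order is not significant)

== RESULT ==
depts.rank | n
30 | 1

Derivation:
After WHERE (1 rows):
depts.rank | depts.tag
30 | E
After GROUP BY (1 rows):
depts.rank | n
30 | 1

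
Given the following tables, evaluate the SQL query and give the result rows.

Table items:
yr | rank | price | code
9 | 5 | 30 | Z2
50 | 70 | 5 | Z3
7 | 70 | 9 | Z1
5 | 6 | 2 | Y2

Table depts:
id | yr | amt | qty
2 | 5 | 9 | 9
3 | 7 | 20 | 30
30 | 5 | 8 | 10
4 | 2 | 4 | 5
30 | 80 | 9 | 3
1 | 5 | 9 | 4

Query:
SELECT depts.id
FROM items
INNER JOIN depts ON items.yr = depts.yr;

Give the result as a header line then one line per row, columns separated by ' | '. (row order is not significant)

== RESULT ==
depts.id
3
2
30
1

Derivation:
After JOIN depts (4 rows):
items.yr | items.rank | items.price | items.code | depts.id | depts.yr | depts.amt | depts.qty
7 | 70 | 9 | Z1 | 3 | 7 | 20 | 30
5 | 6 | 2 | Y2 | 2 | 5 | 9 | 9
5 | 6 | 2 | Y2 | 30 | 5 | 8 | 10
5 | 6 | 2 | Y2 | 1 | 5 | 9 | 4
After SELECT (4 rows):
depts.id
3
2
30
1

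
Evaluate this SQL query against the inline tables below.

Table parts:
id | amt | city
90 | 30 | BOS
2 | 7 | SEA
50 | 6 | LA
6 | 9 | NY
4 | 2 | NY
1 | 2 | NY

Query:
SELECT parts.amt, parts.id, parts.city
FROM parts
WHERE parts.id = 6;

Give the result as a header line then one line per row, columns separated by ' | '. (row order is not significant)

After WHERE (1 rows):
parts.id | parts.amt | parts.city
6 | 9 | NY
After SELECT (1 rows):
parts.amt | parts.id | parts.city
9 | 6 | NY

== RESULT ==
parts.amt | parts.id | parts.city
9 | 6 | NY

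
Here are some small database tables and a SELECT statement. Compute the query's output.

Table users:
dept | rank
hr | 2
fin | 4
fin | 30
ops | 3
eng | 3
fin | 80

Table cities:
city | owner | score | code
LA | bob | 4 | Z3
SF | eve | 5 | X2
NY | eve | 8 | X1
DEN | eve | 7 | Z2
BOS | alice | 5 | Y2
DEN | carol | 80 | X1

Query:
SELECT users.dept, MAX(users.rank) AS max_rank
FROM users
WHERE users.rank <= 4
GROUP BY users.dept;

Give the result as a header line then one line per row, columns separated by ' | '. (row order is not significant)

After WHERE (4 rows):
users.dept | users.rank
hr | 2
fin | 4
ops | 3
eng | 3
After GROUP BY (4 rows):
users.dept | max_rank
hr | 2
fin | 4
ops | 3
eng | 3

== RESULT ==
users.dept | max_rank
hr | 2
fin | 4
ops | 3
eng | 3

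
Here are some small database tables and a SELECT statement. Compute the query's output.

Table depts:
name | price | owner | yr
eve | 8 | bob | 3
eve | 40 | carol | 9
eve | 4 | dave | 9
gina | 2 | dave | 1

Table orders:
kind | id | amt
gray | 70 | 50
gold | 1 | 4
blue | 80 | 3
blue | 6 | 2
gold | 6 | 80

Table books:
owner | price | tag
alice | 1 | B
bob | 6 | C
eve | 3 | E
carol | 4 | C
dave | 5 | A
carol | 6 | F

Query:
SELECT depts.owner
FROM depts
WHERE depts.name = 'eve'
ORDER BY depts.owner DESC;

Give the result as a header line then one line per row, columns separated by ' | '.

After WHERE (3 rows):
depts.name | depts.price | depts.owner | depts.yr
eve | 8 | bob | 3
eve | 40 | carol | 9
eve | 4 | dave | 9
After SELECT (3 rows):
depts.owner
bob
carol
dave
After ORDER BY (3 rows):
depts.owner
dave
carol
bob

== RESULT ==
depts.owner
dave
carol
bob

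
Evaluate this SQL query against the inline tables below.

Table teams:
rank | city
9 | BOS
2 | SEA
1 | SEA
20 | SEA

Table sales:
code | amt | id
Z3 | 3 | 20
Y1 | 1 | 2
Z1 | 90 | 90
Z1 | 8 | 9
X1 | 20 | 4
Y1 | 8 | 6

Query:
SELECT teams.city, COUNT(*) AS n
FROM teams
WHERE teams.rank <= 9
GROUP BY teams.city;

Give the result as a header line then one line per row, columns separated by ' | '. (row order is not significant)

After WHERE (3 rows):
teams.rank | teams.city
9 | BOS
2 | SEA
1 | SEA
After GROUP BY (2 rows):
teams.city | n
BOS | 1
SEA | 2

== RESULT ==
teams.city | n
BOS | 1
SEA | 2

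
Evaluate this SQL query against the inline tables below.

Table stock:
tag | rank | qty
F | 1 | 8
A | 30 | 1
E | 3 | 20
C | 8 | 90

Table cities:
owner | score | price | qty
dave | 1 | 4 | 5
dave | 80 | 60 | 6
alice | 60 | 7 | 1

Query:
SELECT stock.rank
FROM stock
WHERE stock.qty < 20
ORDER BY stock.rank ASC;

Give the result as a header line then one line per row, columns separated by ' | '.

== RESULT ==
stock.rank
1
30

Derivation:
After WHERE (2 rows):
stock.tag | stock.rank | stock.qty
F | 1 | 8
A | 30 | 1
After SELECT (2 rows):
stock.rank
1
30
After ORDER BY (2 rows):
stock.rank
1
30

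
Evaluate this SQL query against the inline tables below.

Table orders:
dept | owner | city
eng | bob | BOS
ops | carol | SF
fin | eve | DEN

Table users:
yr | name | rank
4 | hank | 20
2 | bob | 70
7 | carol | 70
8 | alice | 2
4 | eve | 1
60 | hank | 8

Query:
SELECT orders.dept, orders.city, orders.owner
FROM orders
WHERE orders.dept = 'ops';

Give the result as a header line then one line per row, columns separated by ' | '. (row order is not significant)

== RESULT ==
orders.dept | orders.city | orders.owner
ops | SF | carol

Derivation:
After WHERE (1 rows):
orders.dept | orders.owner | orders.city
ops | carol | SF
After SELECT (1 rows):
orders.dept | orders.city | orders.owner
ops | SF | carol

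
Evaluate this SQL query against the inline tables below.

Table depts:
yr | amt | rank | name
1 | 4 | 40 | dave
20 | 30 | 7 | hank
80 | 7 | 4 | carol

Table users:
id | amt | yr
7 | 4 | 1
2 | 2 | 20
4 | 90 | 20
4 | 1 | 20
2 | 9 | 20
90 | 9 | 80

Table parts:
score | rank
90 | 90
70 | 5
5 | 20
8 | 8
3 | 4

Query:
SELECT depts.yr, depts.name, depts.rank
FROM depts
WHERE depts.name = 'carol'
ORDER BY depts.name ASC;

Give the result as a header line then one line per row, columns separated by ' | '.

== RESULT ==
depts.yr | depts.name | depts.rank
80 | carol | 4

Derivation:
After WHERE (1 rows):
depts.yr | depts.amt | depts.rank | depts.name
80 | 7 | 4 | carol
After SELECT (1 rows):
depts.yr | depts.name | depts.rank
80 | carol | 4
After ORDER BY (1 rows):
depts.yr | depts.name | depts.rank
80 | carol | 4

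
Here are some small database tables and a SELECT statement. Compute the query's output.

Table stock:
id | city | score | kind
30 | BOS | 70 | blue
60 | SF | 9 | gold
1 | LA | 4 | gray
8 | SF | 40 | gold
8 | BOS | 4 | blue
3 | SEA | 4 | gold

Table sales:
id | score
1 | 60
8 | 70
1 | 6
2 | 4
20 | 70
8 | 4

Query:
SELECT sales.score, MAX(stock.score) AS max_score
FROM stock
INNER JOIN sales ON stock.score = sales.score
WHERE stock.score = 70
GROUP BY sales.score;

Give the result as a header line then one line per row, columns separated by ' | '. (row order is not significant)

== RESULT ==
sales.score | max_score
70 | 70

Derivation:
After JOIN sales (8 rows):
stock.id | stock.city | stock.score | stock.kind | sales.id | sales.score
30 | BOS | 70 | blue | 8 | 70
30 | BOS | 70 | blue | 20 | 70
1 | LA | 4 | gray | 2 | 4
1 | LA | 4 | gray | 8 | 4
8 | BOS | 4 | blue | 2 | 4
8 | BOS | 4 | blue | 8 | 4
3 | SEA | 4 | gold | 2 | 4
3 | SEA | 4 | gold | 8 | 4
After WHERE (2 rows):
stock.id | stock.city | stock.score | stock.kind | sales.id | sales.score
30 | BOS | 70 | blue | 8 | 70
30 | BOS | 70 | blue | 20 | 70
After GROUP BY (1 rows):
sales.score | max_score
70 | 70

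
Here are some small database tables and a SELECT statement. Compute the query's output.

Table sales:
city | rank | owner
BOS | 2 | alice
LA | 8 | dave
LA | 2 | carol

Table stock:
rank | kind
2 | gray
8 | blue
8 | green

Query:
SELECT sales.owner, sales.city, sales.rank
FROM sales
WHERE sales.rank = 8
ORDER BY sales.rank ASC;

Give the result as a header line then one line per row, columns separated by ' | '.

After WHERE (1 rows):
sales.city | sales.rank | sales.owner
LA | 8 | dave
After SELECT (1 rows):
sales.owner | sales.city | sales.rank
dave | LA | 8
After ORDER BY (1 rows):
sales.owner | sales.city | sales.rank
dave | LA | 8

== RESULT ==
sales.owner | sales.city | sales.rank
dave | LA | 8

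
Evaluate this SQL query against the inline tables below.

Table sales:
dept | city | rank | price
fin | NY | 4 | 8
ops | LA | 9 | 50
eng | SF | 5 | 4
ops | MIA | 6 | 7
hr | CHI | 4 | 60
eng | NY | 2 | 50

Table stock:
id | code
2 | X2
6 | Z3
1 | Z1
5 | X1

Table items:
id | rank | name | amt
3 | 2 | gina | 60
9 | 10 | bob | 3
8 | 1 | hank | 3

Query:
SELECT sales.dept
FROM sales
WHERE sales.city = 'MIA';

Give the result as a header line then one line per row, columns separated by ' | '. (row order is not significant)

== RESULT ==
sales.dept
ops

Derivation:
After WHERE (1 rows):
sales.dept | sales.city | sales.rank | sales.price
ops | MIA | 6 | 7
After SELECT (1 rows):
sales.dept
ops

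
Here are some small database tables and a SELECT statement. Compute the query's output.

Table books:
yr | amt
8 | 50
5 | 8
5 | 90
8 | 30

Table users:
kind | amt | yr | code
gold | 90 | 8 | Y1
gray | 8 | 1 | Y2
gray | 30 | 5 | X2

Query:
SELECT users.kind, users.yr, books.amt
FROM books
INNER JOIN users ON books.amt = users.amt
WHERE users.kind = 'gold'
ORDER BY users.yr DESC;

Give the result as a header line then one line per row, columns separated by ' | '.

After JOIN users (3 rows):
books.yr | books.amt | users.kind | users.amt | users.yr | users.code
5 | 8 | gray | 8 | 1 | Y2
5 | 90 | gold | 90 | 8 | Y1
8 | 30 | gray | 30 | 5 | X2
After WHERE (1 rows):
books.yr | books.amt | users.kind | users.amt | users.yr | users.code
5 | 90 | gold | 90 | 8 | Y1
After SELECT (1 rows):
users.kind | users.yr | books.amt
gold | 8 | 90
After ORDER BY (1 rows):
users.kind | users.yr | books.amt
gold | 8 | 90

== RESULT ==
users.kind | users.yr | books.amt
gold | 8 | 90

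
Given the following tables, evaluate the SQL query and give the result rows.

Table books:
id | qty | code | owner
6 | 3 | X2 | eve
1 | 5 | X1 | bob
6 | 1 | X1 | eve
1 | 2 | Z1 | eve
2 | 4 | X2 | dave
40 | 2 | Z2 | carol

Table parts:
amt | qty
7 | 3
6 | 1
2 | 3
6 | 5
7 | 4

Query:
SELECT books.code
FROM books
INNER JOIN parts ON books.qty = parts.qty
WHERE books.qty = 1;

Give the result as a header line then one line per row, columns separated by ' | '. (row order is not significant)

== RESULT ==
books.code
X1

Derivation:
After JOIN parts (5 rows):
books.id | books.qty | books.code | books.owner | parts.amt | parts.qty
6 | 3 | X2 | eve | 7 | 3
6 | 3 | X2 | eve | 2 | 3
1 | 5 | X1 | bob | 6 | 5
6 | 1 | X1 | eve | 6 | 1
2 | 4 | X2 | dave | 7 | 4
After WHERE (1 rows):
books.id | books.qty | books.code | books.owner | parts.amt | parts.qty
6 | 1 | X1 | eve | 6 | 1
After SELECT (1 rows):
books.code
X1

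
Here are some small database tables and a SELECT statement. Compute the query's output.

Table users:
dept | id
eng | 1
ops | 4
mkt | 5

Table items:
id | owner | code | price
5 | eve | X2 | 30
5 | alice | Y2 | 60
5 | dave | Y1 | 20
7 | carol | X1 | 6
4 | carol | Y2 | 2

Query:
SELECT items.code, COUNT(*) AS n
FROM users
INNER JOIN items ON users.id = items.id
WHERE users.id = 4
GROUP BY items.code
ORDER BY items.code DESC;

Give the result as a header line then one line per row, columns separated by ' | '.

After JOIN items (4 rows):
users.dept | users.id | items.id | items.owner | items.code | items.price
ops | 4 | 4 | carol | Y2 | 2
mkt | 5 | 5 | eve | X2 | 30
mkt | 5 | 5 | alice | Y2 | 60
mkt | 5 | 5 | dave | Y1 | 20
After WHERE (1 rows):
users.dept | users.id | items.id | items.owner | items.code | items.price
ops | 4 | 4 | carol | Y2 | 2
After GROUP BY (1 rows):
items.code | n
Y2 | 1
After ORDER BY (1 rows):
items.code | n
Y2 | 1

== RESULT ==
items.code | n
Y2 | 1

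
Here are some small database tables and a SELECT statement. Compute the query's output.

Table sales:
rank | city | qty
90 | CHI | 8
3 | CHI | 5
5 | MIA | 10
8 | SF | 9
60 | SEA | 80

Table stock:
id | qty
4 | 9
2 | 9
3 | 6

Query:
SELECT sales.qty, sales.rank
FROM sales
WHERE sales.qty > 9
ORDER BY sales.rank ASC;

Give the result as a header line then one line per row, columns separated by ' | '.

After WHERE (2 rows):
sales.rank | sales.city | sales.qty
5 | MIA | 10
60 | SEA | 80
After SELECT (2 rows):
sales.qty | sales.rank
10 | 5
80 | 60
After ORDER BY (2 rows):
sales.qty | sales.rank
10 | 5
80 | 60

== RESULT ==
sales.qty | sales.rank
10 | 5
80 | 60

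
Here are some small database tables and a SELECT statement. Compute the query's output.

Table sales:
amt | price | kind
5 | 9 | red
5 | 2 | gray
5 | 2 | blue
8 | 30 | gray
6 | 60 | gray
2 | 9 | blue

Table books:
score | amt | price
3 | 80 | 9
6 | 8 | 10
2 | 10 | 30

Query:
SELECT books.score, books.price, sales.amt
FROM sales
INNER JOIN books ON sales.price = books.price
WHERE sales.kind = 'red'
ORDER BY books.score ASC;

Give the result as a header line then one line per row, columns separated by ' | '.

After JOIN books (3 rows):
sales.amt | sales.price | sales.kind | books.score | books.amt | books.price
5 | 9 | red | 3 | 80 | 9
8 | 30 | gray | 2 | 10 | 30
2 | 9 | blue | 3 | 80 | 9
After WHERE (1 rows):
sales.amt | sales.price | sales.kind | books.score | books.amt | books.price
5 | 9 | red | 3 | 80 | 9
After SELECT (1 rows):
books.score | books.price | sales.amt
3 | 9 | 5
After ORDER BY (1 rows):
books.score | books.price | sales.amt
3 | 9 | 5

== RESULT ==
books.score | books.price | sales.amt
3 | 9 | 5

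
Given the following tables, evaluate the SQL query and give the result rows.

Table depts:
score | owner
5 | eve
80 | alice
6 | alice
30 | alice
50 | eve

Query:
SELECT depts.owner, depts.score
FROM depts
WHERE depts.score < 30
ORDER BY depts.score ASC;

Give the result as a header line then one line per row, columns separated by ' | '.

== RESULT ==
depts.owner | depts.score
eve | 5
alice | 6

Derivation:
After WHERE (2 rows):
depts.score | depts.owner
5 | eve
6 | alice
After SELECT (2 rows):
depts.owner | depts.score
eve | 5
alice | 6
After ORDER BY (2 rows):
depts.owner | depts.score
eve | 5
alice | 6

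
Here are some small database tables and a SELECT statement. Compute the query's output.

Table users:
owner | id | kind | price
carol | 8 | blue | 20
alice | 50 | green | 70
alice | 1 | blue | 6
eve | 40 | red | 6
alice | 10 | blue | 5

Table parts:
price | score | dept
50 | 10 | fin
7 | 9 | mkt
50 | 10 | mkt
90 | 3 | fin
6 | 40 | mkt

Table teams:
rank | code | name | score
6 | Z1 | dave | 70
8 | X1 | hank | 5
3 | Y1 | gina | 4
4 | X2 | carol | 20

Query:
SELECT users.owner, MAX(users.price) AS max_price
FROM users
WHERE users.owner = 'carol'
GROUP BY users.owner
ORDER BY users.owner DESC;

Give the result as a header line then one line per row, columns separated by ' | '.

After WHERE (1 rows):
users.owner | users.id | users.kind | users.price
carol | 8 | blue | 20
After GROUP BY (1 rows):
users.owner | max_price
carol | 20
After ORDER BY (1 rows):
users.owner | max_price
carol | 20

== RESULT ==
users.owner | max_price
carol | 20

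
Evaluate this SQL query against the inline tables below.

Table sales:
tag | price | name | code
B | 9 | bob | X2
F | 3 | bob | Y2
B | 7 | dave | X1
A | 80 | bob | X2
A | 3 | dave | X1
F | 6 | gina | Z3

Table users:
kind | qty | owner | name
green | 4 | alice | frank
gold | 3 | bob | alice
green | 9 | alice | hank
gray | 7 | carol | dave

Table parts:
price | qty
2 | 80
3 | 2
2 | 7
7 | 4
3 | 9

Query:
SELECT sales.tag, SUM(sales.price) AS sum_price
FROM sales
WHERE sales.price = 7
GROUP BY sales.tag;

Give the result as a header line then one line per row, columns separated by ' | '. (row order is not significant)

After WHERE (1 rows):
sales.tag | sales.price | sales.name | sales.code
B | 7 | dave | X1
After GROUP BY (1 rows):
sales.tag | sum_price
B | 7

== RESULT ==
sales.tag | sum_price
B | 7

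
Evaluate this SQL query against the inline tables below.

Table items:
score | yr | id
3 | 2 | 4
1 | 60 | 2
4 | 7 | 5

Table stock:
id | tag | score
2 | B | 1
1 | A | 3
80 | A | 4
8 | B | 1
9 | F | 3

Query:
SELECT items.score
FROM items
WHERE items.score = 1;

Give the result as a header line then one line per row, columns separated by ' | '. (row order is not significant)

== RESULT ==
items.score
1

Derivation:
After WHERE (1 rows):
items.score | items.yr | items.id
1 | 60 | 2
After SELECT (1 rows):
items.score
1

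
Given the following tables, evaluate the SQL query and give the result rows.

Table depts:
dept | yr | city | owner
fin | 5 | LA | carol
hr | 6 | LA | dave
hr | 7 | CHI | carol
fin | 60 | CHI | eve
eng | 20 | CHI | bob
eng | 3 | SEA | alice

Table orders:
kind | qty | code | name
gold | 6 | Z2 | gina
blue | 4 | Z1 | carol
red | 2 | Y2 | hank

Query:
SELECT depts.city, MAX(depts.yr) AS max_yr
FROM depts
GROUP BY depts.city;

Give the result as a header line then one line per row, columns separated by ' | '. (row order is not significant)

After GROUP BY (3 rows):
depts.city | max_yr
LA | 6
CHI | 60
SEA | 3

== RESULT ==
depts.city | max_yr
LA | 6
CHI | 60
SEA | 3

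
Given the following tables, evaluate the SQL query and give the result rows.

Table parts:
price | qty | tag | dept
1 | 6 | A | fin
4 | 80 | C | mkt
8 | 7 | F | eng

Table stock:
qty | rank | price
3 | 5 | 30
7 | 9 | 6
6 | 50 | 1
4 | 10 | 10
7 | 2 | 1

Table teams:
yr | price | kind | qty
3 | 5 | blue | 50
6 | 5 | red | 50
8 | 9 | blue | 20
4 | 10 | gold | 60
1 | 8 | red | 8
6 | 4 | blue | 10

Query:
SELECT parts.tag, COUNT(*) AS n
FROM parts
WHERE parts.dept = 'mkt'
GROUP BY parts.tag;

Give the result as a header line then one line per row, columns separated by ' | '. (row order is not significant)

== RESULT ==
parts.tag | n
C | 1

Derivation:
After WHERE (1 rows):
parts.price | parts.qty | parts.tag | parts.dept
4 | 80 | C | mkt
After GROUP BY (1 rows):
parts.tag | n
C | 1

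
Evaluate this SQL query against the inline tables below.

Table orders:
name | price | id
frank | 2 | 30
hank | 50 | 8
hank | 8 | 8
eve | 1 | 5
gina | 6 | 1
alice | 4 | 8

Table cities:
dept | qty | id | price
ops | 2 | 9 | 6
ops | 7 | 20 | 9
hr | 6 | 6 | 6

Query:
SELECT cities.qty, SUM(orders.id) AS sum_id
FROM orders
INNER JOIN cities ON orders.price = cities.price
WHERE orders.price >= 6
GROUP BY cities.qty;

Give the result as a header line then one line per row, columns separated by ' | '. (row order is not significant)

After JOIN cities (2 rows):
orders.name | orders.price | orders.id | cities.dept | cities.qty | cities.id | cities.price
gina | 6 | 1 | ops | 2 | 9 | 6
gina | 6 | 1 | hr | 6 | 6 | 6
After WHERE (2 rows):
orders.name | orders.price | orders.id | cities.dept | cities.qty | cities.id | cities.price
gina | 6 | 1 | ops | 2 | 9 | 6
gina | 6 | 1 | hr | 6 | 6 | 6
After GROUP BY (2 rows):
cities.qty | sum_id
2 | 1
6 | 1

== RESULT ==
cities.qty | sum_id
2 | 1
6 | 1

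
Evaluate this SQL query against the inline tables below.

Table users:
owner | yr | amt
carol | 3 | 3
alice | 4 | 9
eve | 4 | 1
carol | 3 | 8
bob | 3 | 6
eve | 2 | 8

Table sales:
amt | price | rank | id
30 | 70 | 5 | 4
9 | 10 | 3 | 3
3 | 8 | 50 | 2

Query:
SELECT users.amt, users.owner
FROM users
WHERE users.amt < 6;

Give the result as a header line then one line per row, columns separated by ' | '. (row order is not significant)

After WHERE (2 rows):
users.owner | users.yr | users.amt
carol | 3 | 3
eve | 4 | 1
After SELECT (2 rows):
users.amt | users.owner
3 | carol
1 | eve

== RESULT ==
users.amt | users.owner
3 | carol
1 | eve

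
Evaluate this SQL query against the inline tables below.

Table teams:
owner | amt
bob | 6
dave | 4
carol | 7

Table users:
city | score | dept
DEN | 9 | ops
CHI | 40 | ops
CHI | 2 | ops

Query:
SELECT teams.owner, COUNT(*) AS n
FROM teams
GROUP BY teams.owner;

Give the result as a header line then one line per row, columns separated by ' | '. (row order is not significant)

After GROUP BY (3 rows):
teams.owner | n
bob | 1
dave | 1
carol | 1

== RESULT ==
teams.owner | n
bob | 1
dave | 1
carol | 1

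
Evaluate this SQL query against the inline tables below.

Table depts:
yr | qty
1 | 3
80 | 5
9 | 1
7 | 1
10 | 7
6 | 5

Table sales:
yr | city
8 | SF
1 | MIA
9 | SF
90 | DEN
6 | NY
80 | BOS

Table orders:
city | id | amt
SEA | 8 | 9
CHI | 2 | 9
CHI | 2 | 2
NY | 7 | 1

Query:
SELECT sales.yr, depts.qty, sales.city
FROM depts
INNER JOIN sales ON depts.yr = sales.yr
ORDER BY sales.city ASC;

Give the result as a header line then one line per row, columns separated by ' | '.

After JOIN sales (4 rows):
depts.yr | depts.qty | sales.yr | sales.city
1 | 3 | 1 | MIA
80 | 5 | 80 | BOS
9 | 1 | 9 | SF
6 | 5 | 6 | NY
After SELECT (4 rows):
sales.yr | depts.qty | sales.city
1 | 3 | MIA
80 | 5 | BOS
9 | 1 | SF
6 | 5 | NY
After ORDER BY (4 rows):
sales.yr | depts.qty | sales.city
80 | 5 | BOS
1 | 3 | MIA
6 | 5 | NY
9 | 1 | SF

== RESULT ==
sales.yr | depts.qty | sales.city
80 | 5 | BOS
1 | 3 | MIA
6 | 5 | NY
9 | 1 | SF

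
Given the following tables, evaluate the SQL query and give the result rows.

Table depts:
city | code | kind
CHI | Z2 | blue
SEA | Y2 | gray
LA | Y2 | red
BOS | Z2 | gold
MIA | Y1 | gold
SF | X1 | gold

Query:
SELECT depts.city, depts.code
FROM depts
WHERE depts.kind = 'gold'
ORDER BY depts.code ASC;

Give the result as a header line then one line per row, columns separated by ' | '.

After WHERE (3 rows):
depts.city | depts.code | depts.kind
BOS | Z2 | gold
MIA | Y1 | gold
SF | X1 | gold
After SELECT (3 rows):
depts.city | depts.code
BOS | Z2
MIA | Y1
SF | X1
After ORDER BY (3 rows):
depts.city | depts.code
SF | X1
MIA | Y1
BOS | Z2

== RESULT ==
depts.city | depts.code
SF | X1
MIA | Y1
BOS | Z2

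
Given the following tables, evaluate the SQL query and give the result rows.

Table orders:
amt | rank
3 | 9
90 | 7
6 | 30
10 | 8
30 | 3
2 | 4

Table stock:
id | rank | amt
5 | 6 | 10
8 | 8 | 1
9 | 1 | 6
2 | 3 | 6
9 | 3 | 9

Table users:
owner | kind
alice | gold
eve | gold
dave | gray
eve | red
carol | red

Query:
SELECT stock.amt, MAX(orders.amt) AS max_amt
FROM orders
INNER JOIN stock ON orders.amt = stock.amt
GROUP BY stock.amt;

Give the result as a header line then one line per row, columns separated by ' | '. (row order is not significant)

== RESULT ==
stock.amt | max_amt
6 | 6
10 | 10

Derivation:
After JOIN stock (3 rows):
orders.amt | orders.rank | stock.id | stock.rank | stock.amt
6 | 30 | 9 | 1 | 6
6 | 30 | 2 | 3 | 6
10 | 8 | 5 | 6 | 10
After GROUP BY (2 rows):
stock.amt | max_amt
6 | 6
10 | 10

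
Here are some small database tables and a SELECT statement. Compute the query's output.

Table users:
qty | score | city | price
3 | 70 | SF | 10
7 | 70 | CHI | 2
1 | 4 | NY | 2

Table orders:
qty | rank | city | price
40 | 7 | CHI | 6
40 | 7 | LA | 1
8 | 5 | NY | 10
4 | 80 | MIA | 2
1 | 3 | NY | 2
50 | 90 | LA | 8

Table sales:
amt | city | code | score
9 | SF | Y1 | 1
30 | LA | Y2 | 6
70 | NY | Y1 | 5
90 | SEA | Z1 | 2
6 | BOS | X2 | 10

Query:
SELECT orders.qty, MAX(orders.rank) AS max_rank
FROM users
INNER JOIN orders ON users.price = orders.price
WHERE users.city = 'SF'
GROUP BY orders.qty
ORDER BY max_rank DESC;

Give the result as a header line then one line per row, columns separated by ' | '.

After JOIN orders (5 rows):
users.qty | users.score | users.city | users.price | orders.qty | orders.rank | orders.city | orders.price
3 | 70 | SF | 10 | 8 | 5 | NY | 10
7 | 70 | CHI | 2 | 4 | 80 | MIA | 2
7 | 70 | CHI | 2 | 1 | 3 | NY | 2
1 | 4 | NY | 2 | 4 | 80 | MIA | 2
1 | 4 | NY | 2 | 1 | 3 | NY | 2
After WHERE (1 rows):
users.qty | users.score | users.city | users.price | orders.qty | orders.rank | orders.city | orders.price
3 | 70 | SF | 10 | 8 | 5 | NY | 10
After GROUP BY (1 rows):
orders.qty | max_rank
8 | 5
After ORDER BY (1 rows):
orders.qty | max_rank
8 | 5

== RESULT ==
orders.qty | max_rank
8 | 5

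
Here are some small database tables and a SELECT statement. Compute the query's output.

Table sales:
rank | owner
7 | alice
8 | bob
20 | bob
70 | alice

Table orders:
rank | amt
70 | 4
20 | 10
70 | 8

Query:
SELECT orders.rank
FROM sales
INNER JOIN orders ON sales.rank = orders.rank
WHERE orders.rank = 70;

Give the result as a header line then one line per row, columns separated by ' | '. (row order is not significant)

After JOIN orders (3 rows):
sales.rank | sales.owner | orders.rank | orders.amt
20 | bob | 20 | 10
70 | alice | 70 | 4
70 | alice | 70 | 8
After WHERE (2 rows):
sales.rank | sales.owner | orders.rank | orders.amt
70 | alice | 70 | 4
70 | alice | 70 | 8
After SELECT (2 rows):
orders.rank
70
70

== RESULT ==
orders.rank
70
70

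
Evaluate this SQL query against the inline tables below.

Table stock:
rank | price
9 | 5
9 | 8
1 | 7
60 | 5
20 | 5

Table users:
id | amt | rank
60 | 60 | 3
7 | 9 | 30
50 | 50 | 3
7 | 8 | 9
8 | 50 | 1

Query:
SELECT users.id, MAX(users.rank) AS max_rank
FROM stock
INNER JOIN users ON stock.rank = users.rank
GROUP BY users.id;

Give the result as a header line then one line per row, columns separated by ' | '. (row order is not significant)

== RESULT ==
users.id | max_rank
7 | 9
8 | 1

Derivation:
After JOIN users (3 rows):
stock.rank | stock.price | users.id | users.amt | users.rank
9 | 5 | 7 | 8 | 9
9 | 8 | 7 | 8 | 9
1 | 7 | 8 | 50 | 1
After GROUP BY (2 rows):
users.id | max_rank
7 | 9
8 | 1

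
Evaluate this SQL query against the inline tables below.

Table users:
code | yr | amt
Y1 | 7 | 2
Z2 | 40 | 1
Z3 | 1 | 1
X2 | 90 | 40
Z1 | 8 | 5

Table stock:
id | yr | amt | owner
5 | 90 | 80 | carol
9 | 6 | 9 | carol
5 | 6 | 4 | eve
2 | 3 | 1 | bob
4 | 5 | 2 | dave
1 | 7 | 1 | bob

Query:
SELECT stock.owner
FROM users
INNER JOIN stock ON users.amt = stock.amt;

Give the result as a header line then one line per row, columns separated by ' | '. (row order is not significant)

After JOIN stock (5 rows):
users.code | users.yr | users.amt | stock.id | stock.yr | stock.amt | stock.owner
Y1 | 7 | 2 | 4 | 5 | 2 | dave
Z2 | 40 | 1 | 2 | 3 | 1 | bob
Z2 | 40 | 1 | 1 | 7 | 1 | bob
Z3 | 1 | 1 | 2 | 3 | 1 | bob
Z3 | 1 | 1 | 1 | 7 | 1 | bob
After SELECT (5 rows):
stock.owner
dave
bob
bob
bob
bob

== RESULT ==
stock.owner
dave
bob
bob
bob
bob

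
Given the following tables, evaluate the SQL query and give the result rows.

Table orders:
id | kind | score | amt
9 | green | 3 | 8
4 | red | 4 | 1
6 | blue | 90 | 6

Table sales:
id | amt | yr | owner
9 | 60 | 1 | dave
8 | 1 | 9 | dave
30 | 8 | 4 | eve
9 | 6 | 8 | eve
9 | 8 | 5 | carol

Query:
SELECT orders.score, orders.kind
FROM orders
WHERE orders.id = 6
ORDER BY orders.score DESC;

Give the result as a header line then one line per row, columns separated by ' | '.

== RESULT ==
orders.score | orders.kind
90 | blue

Derivation:
After WHERE (1 rows):
orders.id | orders.kind | orders.score | orders.amt
6 | blue | 90 | 6
After SELECT (1 rows):
orders.score | orders.kind
90 | blue
After ORDER BY (1 rows):
orders.score | orders.kind
90 | blue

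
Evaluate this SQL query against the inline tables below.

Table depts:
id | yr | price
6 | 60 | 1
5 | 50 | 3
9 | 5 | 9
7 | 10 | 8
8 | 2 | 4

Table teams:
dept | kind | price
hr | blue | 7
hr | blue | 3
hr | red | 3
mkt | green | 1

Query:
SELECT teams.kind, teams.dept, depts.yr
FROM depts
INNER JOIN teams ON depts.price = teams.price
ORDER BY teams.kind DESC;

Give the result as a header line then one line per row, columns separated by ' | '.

== RESULT ==
teams.kind | teams.dept | depts.yr
red | hr | 50
green | mkt | 60
blue | hr | 50

Derivation:
After JOIN teams (3 rows):
depts.id | depts.yr | depts.price | teams.dept | teams.kind | teams.price
6 | 60 | 1 | mkt | green | 1
5 | 50 | 3 | hr | blue | 3
5 | 50 | 3 | hr | red | 3
After SELECT (3 rows):
teams.kind | teams.dept | depts.yr
green | mkt | 60
blue | hr | 50
red | hr | 50
After ORDER BY (3 rows):
teams.kind | teams.dept | depts.yr
red | hr | 50
green | mkt | 60
blue | hr | 50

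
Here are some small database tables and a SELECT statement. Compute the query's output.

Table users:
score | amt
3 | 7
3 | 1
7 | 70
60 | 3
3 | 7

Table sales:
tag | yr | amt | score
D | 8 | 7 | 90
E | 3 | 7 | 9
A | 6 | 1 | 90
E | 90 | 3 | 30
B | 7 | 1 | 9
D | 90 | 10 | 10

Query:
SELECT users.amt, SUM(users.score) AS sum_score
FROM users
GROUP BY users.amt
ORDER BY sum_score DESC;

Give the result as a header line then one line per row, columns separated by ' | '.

== RESULT ==
users.amt | sum_score
3 | 60
70 | 7
7 | 6
1 | 3

Derivation:
After GROUP BY (4 rows):
users.amt | sum_score
7 | 6
1 | 3
70 | 7
3 | 60
After ORDER BY (4 rows):
users.amt | sum_score
3 | 60
70 | 7
7 | 6
1 | 3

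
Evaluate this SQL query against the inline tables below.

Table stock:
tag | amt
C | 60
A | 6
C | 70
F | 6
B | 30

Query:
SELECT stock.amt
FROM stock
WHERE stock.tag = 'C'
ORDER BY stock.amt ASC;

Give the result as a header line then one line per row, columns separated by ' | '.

== RESULT ==
stock.amt
60
70

Derivation:
After WHERE (2 rows):
stock.tag | stock.amt
C | 60
C | 70
After SELECT (2 rows):
stock.amt
60
70
After ORDER BY (2 rows):
stock.amt
60
70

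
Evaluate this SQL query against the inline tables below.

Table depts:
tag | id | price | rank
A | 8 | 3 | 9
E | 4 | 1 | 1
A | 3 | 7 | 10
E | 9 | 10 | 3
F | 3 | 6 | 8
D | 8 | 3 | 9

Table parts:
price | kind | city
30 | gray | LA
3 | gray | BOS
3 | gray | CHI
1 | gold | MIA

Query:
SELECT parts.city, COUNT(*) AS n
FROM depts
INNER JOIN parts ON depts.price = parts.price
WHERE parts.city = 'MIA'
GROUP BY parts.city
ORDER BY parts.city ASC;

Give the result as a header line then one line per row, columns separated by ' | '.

== RESULT ==
parts.city | n
MIA | 1

Derivation:
After JOIN parts (5 rows):
depts.tag | depts.id | depts.price | depts.rank | parts.price | parts.kind | parts.city
A | 8 | 3 | 9 | 3 | gray | BOS
A | 8 | 3 | 9 | 3 | gray | CHI
E | 4 | 1 | 1 | 1 | gold | MIA
D | 8 | 3 | 9 | 3 | gray | BOS
D | 8 | 3 | 9 | 3 | gray | CHI
After WHERE (1 rows):
depts.tag | depts.id | depts.price | depts.rank | parts.price | parts.kind | parts.city
E | 4 | 1 | 1 | 1 | gold | MIA
After GROUP BY (1 rows):
parts.city | n
MIA | 1
After ORDER BY (1 rows):
parts.city | n
MIA | 1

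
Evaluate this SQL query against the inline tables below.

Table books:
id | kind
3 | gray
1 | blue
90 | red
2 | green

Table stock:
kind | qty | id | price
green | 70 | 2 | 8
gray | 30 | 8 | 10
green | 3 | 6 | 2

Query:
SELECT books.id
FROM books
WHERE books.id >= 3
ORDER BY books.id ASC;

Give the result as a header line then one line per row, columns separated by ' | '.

After WHERE (2 rows):
books.id | books.kind
3 | gray
90 | red
After SELECT (2 rows):
books.id
3
90
After ORDER BY (2 rows):
books.id
3
90

== RESULT ==
books.id
3
90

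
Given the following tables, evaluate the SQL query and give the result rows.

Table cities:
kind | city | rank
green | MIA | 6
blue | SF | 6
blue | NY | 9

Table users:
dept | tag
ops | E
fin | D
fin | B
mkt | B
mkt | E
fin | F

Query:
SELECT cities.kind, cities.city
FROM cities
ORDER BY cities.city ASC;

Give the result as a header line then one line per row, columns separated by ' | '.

== RESULT ==
cities.kind | cities.city
green | MIA
blue | NY
blue | SF

Derivation:
After SELECT (3 rows):
cities.kind | cities.city
green | MIA
blue | SF
blue | NY
After ORDER BY (3 rows):
cities.kind | cities.city
green | MIA
blue | NY
blue | SF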